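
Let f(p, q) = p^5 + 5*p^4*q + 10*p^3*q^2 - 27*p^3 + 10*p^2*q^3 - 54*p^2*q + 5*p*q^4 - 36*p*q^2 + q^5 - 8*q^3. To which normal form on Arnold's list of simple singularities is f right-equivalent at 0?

The Hessian of f at 0 is [[0, 0], [0, 0]] with rank 0, so corank 2. A Groebner basis of the Jacobian ideal J(f) in C{p,q} is {q^5, p*q^3 + 3*q^4/4, p^2 + 4*p*q/3 + 4*q^2/9}; counting standard monomials gives mu = 8. Corank 2; j^3 = -(3*p + 2*q)^3 is a perfect cube, so E-series; the 5-jet and mu = 8 give E_8.

E_{8}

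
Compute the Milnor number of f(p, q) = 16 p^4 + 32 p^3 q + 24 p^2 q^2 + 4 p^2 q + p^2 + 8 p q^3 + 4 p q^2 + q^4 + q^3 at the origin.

The Hessian of f at 0 has rank 1. Corank 1: A-series; mu = 2 gives A_2.

2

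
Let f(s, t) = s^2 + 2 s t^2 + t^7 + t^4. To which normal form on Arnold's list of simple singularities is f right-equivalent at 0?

A6

The Hessian of f at 0 is [[2, 0], [0, 0]] with rank 1, so corank 1. A Groebner basis of the Jacobian ideal J(f) in C{s,t} is {s^3, s + t^2}; counting standard monomials gives mu = 6. Corank 1: A-series; mu = 6 gives A_6.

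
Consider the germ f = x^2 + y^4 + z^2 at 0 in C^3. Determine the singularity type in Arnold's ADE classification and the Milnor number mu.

Type A3, Milnor number mu = 3.

The Hessian of f at 0 is [[2, 0, 0], [0, 0, 0], [0, 0, 2]] with rank 2, so corank 1. A Groebner basis of the Jacobian ideal J(f) in C{x,y,z} is {y^3, x, z}; counting standard monomials gives mu = 3. Corank 1: A-series; mu = 3 gives A_3.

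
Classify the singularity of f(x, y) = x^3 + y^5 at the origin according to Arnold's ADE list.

E_{8}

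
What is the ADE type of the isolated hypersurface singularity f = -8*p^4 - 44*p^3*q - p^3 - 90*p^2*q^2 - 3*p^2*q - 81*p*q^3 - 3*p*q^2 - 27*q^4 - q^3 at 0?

E7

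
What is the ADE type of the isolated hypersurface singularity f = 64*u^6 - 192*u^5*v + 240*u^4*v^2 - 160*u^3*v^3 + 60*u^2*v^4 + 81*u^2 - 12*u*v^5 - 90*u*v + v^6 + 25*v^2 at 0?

A_5

The Hessian of f at 0 is [[162, -90], [-90, 50]] with rank 1, so corank 1. A Groebner basis of the Jacobian ideal J(f) in C{u,v} is {v^5, u - 5*v/9}; counting standard monomials gives mu = 5. Corank 1: A-series; mu = 5 gives A_5.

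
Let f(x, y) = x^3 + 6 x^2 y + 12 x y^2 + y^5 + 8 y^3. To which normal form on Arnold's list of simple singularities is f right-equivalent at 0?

E8

The Hessian of f at 0 is [[0, 0], [0, 0]] with rank 0, so corank 2. A Groebner basis of the Jacobian ideal J(f) in C{x,y} is {y^4, x^2 + 4*x*y + 4*y^2}; counting standard monomials gives mu = 8. Corank 2; j^3 = (x + 2*y)^3 is a perfect cube, so E-series; the 5-jet and mu = 8 give E_8.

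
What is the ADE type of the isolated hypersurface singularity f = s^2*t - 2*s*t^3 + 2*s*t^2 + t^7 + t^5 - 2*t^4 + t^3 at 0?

D8

The Hessian of f at 0 has rank 0. Corank 2; j^3 = t*(s + t)^2 has shape L^2 M (L != M), so D-series; mu = 8 gives D_8.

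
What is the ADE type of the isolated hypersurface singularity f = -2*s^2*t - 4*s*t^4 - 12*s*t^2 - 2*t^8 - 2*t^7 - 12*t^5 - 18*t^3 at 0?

The Hessian of f at 0 is [[0, 0], [0, 0]] with rank 0, so corank 2. A Groebner basis of the Jacobian ideal J(f) in C{s,t} is {s^2*t^2 - 48*s^2*t - 6*s^2 - 288*s*t^2 - 27*s*t - 432*t^3 - 27*t^2, 8*s^2*t + s^2 + s*t^3 + 48*s*t^2 + 3*s*t + 72*t^3, s*t + t^4 + 3*t^2, s^3 + 9*s^2*t + 27*s*t^2 + 27*t^3}; counting standard monomials gives mu = 9. Corank 2; j^3 = -2*t*(s + 3*t)^2 has shape L^2 M (L != M), so D-series; mu = 9 gives D_9.

D9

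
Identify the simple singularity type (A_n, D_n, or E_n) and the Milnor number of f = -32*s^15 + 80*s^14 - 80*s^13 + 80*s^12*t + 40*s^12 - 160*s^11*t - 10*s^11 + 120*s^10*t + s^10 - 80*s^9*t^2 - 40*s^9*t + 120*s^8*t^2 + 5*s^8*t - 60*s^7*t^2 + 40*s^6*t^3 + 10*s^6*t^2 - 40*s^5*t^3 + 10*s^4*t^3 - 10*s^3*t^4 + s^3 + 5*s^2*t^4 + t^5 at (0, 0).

Type E_8, Milnor number mu = 8.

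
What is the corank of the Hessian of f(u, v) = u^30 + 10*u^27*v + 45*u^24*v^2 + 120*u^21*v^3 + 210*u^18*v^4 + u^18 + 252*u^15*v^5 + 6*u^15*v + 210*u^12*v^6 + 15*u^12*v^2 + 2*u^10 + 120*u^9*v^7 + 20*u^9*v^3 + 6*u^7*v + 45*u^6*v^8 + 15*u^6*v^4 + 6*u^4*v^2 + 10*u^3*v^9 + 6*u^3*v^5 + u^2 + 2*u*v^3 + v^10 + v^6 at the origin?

1

The Hessian at 0 is [[2, 0], [0, 0]] of rank 1; hence corank 1.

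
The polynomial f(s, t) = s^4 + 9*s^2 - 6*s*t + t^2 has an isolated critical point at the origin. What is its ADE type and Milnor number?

Type A3, Milnor number mu = 3.

The Hessian of f at 0 is [[18, -6], [-6, 2]] with rank 1, so corank 1. A Groebner basis of the Jacobian ideal J(f) in C{s,t} is {t^3, s - t/3}; counting standard monomials gives mu = 3. Corank 1: A-series; mu = 3 gives A_3.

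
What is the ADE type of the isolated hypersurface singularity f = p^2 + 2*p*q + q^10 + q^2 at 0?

A9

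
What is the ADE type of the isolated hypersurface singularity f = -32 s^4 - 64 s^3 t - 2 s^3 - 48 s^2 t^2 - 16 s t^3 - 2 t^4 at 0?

E6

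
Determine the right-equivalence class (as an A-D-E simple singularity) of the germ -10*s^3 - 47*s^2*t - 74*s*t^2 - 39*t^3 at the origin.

The Hessian of f at 0 is [[0, 0], [0, 0]] with rank 0, so corank 2. A Groebner basis of the Jacobian ideal J(f) in C{s,t} is {t^3, s^2 - 23*t^2/11, s*t + 16*t^2/11}; counting standard monomials gives mu = 4. Corank 2; j^3 = -(2*s + 3*t)*(5*s^2 + 16*s*t + 13*t^2) splits into three distinct lines over C (the quadratic factor has nonzero discriminant), so D_4.

D_4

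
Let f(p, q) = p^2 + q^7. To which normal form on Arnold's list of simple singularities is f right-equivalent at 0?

The Hessian of f at 0 has rank 1. Corank 1: A-series; mu = 6 gives A_6.

A6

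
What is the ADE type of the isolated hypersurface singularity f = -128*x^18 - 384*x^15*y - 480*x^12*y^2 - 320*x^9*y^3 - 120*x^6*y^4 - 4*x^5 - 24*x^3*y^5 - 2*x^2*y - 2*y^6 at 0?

The Hessian of f at 0 has rank 0. Corank 2; j^3 = -2*x^2*y has shape L^2 M (L != M), so D-series; mu = 7 gives D_7.

D_7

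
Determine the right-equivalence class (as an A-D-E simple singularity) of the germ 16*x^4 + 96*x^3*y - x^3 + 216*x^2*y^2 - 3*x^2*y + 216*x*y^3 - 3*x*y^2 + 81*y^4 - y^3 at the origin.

E_{6}

The Hessian of f at 0 has rank 0. Corank 2; j^3 = -(x + y)^3 is a perfect cube, so E-series; the 4-jet and mu = 6 give E_6.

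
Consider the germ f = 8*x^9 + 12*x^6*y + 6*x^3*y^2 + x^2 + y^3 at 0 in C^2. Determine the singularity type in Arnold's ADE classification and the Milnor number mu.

Type A2, Milnor number mu = 2.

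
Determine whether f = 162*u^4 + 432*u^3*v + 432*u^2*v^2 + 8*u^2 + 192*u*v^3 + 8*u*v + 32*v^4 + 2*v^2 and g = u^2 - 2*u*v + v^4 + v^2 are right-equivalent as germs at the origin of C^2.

The Hessian of f at 0 is [[16, 8], [8, 4]] with rank 1, so corank 1. A Groebner basis of the Jacobian ideal J(f) in C{u,v} is {v^3, u + v/2}; counting standard monomials gives mu = 3. Corank 1: A-series; mu = 3 gives A_3. The Hessian of g at 0 is [[2, -2], [-2, 2]] with rank 1, so corank 1. A Groebner basis of the Jacobian ideal J(g) in C{u,v} is {v^3, u - v}; counting standard monomials gives mu = 3. Corank 1: A-series; mu = 3 gives A_3. Both have type A_3, hence right-equivalent.

Yes.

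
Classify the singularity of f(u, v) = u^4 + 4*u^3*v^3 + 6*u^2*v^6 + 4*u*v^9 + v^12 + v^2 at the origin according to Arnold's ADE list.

A_3

The Hessian of f at 0 has rank 1. Corank 1: A-series; mu = 3 gives A_3.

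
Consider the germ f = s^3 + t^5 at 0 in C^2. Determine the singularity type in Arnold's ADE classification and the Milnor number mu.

Type E8, Milnor number mu = 8.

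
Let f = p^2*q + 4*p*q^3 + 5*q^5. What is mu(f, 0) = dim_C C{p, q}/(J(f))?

6

The Hessian of f at 0 has rank 0. Corank 2; j^3 = p^2*q has shape L^2 M (L != M), so D-series; mu = 6 gives D_6.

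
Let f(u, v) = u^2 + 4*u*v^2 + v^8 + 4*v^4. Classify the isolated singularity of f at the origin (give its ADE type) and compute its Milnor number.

The Hessian of f at 0 has rank 1. Corank 1: A-series; mu = 7 gives A_7.

Type A_{7}, Milnor number mu = 7.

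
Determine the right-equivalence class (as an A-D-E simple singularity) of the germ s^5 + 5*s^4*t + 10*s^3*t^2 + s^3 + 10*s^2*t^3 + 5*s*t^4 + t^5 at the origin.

The Hessian of f at 0 is [[0, 0], [0, 0]] with rank 0, so corank 2. A Groebner basis of the Jacobian ideal J(f) in C{s,t} is {t^5, s*t^3 + t^4/4, s^2}; counting standard monomials gives mu = 8. Corank 2; j^3 = s^3 is a perfect cube, so E-series; the 5-jet and mu = 8 give E_8.

E_{8}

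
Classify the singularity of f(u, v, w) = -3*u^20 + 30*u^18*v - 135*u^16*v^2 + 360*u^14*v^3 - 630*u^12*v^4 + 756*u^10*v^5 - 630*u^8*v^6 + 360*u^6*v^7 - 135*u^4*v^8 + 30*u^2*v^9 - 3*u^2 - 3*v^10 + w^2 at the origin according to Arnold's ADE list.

A9

The Hessian of f at 0 has rank 2. Corank 1: A-series; mu = 9 gives A_9.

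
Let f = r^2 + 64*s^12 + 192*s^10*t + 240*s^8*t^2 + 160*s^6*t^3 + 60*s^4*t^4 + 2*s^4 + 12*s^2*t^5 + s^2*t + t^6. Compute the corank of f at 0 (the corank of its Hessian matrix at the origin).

Hessian at 0 has rank 1.

2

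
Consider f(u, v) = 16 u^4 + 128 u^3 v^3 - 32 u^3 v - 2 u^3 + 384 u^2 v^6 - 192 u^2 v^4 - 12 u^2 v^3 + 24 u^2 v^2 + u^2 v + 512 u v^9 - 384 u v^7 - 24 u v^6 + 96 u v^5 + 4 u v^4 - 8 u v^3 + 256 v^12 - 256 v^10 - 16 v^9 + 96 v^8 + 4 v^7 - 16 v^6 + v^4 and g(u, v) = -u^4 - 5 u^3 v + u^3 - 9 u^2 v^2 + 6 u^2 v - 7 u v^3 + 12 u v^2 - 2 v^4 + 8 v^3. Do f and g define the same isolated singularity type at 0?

The Hessian of f at 0 has rank 0. Corank 2; j^3 = -u^2*(2*u - v) has shape L^2 M (L != M), so D-series; mu = 5 gives D_5. The Hessian of g at 0 has rank 0. Corank 2; j^3 = (u + 2*v)^3 is a perfect cube, so E-series; the 4-jet and mu = 7 give E_7. f is D_5 but g is E_7, hence not right-equivalent.

No.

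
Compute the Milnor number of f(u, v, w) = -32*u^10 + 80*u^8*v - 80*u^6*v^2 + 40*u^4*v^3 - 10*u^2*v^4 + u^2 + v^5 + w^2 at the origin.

4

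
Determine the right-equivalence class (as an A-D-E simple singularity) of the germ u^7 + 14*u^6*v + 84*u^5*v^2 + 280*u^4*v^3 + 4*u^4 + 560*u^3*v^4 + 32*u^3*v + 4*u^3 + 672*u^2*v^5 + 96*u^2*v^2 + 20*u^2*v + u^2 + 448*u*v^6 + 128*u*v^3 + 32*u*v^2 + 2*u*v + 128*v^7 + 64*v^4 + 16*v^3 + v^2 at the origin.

The Hessian of f at 0 has rank 1. Corank 1: A-series; mu = 6 gives A_6.

A_{6}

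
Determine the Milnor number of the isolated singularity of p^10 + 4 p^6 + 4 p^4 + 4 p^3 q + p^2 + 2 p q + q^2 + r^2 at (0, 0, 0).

The Hessian of f at 0 is [[2, 2, 0], [2, 2, 0], [0, 0, 2]] with rank 2, so corank 1. A Groebner basis of the Jacobian ideal J(f) in C{p,q,r} is {-2*p*q^2 - p/4 + q^5 - 3*q^3/2 - q/4, p^2/4 + p*q^3 + 3*p*q/4 + q^4/2 + q^2/2, p^3 + p/2 + q/2, p^2*q + p*q^2 - p/6 + q^3/3 - q/6, r}; counting standard monomials gives mu = 9. Corank 1: A-series; mu = 9 gives A_9.

9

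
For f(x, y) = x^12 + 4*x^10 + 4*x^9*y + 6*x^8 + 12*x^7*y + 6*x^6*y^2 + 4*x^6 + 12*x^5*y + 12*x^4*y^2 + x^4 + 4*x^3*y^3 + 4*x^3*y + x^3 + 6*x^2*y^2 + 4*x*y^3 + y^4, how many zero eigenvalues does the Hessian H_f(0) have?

2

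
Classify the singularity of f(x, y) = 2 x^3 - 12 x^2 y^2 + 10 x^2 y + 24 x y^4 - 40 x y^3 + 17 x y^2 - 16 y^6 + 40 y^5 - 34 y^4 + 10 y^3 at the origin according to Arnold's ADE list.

D_4

The Hessian of f at 0 has rank 0. Corank 2; j^3 = (x + 2*y)*(2*x^2 + 6*x*y + 5*y^2) splits into three distinct lines over C (the quadratic factor has nonzero discriminant), so D_4.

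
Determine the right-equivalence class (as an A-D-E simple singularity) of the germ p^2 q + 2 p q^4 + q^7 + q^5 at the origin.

D_{6}

The Hessian of f at 0 has rank 0. Corank 2; j^3 = p^2*q has shape L^2 M (L != M), so D-series; mu = 6 gives D_6.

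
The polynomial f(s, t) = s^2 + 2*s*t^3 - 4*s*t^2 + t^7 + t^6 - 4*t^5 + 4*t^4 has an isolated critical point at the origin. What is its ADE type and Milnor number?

Type A_6, Milnor number mu = 6.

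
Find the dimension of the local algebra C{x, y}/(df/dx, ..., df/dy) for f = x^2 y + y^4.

The Hessian of f at 0 has rank 0. Corank 2; j^3 = x^2*y has shape L^2 M (L != M), so D-series; mu = 5 gives D_5.

5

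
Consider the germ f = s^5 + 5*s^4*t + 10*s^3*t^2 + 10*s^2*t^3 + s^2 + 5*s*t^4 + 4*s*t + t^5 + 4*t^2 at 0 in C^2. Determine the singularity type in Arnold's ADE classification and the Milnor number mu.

Type A_4, Milnor number mu = 4.

The Hessian of f at 0 is [[2, 4], [4, 8]] with rank 1, so corank 1. A Groebner basis of the Jacobian ideal J(f) in C{s,t} is {t^4, s + 2*t}; counting standard monomials gives mu = 4. Corank 1: A-series; mu = 4 gives A_4.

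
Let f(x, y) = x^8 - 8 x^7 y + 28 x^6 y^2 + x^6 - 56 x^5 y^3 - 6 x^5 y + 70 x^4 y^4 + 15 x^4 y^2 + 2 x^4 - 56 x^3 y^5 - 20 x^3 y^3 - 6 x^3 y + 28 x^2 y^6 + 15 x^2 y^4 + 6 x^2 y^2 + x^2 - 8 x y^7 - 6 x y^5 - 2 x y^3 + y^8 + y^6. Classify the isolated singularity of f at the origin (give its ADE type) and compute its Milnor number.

The Hessian of f at 0 is [[2, 0], [0, 0]] with rank 1, so corank 1. A Groebner basis of the Jacobian ideal J(f) in C{x,y} is {-3*x^2 - x*y + y^4, x^3, x^2*y, x*y^2 + x/3 - y^3/3}; counting standard monomials gives mu = 7. Corank 1: A-series; mu = 7 gives A_7.

Type A_7, Milnor number mu = 7.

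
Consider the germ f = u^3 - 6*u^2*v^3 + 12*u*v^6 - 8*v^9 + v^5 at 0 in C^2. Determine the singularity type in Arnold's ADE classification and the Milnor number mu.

Type E8, Milnor number mu = 8.

The Hessian of f at 0 is [[0, 0], [0, 0]] with rank 0, so corank 2. A Groebner basis of the Jacobian ideal J(f) in C{u,v} is {-u^2/4 + u*v^3, v^4, u^3, u^2*v}; counting standard monomials gives mu = 8. Corank 2; j^3 = u^3 is a perfect cube, so E-series; the 5-jet and mu = 8 give E_8.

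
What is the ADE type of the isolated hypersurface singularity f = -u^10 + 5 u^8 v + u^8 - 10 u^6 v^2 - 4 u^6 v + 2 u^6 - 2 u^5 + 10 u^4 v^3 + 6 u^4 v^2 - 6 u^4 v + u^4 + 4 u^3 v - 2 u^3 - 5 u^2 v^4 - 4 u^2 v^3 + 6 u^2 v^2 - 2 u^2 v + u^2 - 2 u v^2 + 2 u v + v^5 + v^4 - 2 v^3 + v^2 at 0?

A_4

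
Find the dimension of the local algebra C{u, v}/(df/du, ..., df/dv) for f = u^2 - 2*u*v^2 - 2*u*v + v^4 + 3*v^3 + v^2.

2

The Hessian of f at 0 has rank 1. Corank 1: A-series; mu = 2 gives A_2.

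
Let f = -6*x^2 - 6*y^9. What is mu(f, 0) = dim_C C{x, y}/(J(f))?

The Hessian of f at 0 is [[-12, 0], [0, 0]] with rank 1, so corank 1. A Groebner basis of the Jacobian ideal J(f) in C{x,y} is {y^8, x}; counting standard monomials gives mu = 8. Corank 1: A-series; mu = 8 gives A_8.

8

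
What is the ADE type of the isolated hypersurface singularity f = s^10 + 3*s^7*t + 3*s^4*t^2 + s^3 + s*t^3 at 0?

The Hessian of f at 0 is [[0, 0], [0, 0]] with rank 0, so corank 2. A Groebner basis of the Jacobian ideal J(f) in C{s,t} is {s^3, s*t^2, 3*s^2 + t^3}; counting standard monomials gives mu = 7. Corank 2; j^3 = s^3 is a perfect cube, so E-series; the 4-jet and mu = 7 give E_7.

E_{7}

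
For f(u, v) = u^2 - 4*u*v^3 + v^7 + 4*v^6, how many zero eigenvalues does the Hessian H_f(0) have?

1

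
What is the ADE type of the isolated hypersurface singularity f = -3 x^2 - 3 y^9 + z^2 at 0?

A_{8}

The Hessian of f at 0 has rank 2. Corank 1: A-series; mu = 8 gives A_8.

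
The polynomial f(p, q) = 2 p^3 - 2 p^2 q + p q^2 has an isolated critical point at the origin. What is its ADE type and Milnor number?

Type D_{4}, Milnor number mu = 4.

The Hessian of f at 0 is [[0, 0], [0, 0]] with rank 0, so corank 2. A Groebner basis of the Jacobian ideal J(f) in C{p,q} is {q^3, p^2 + q^2/2, p*q + q^2/2}; counting standard monomials gives mu = 4. Corank 2; j^3 = p*(2*p^2 - 2*p*q + q^2) splits into three distinct lines over C (the quadratic factor has nonzero discriminant), so D_4.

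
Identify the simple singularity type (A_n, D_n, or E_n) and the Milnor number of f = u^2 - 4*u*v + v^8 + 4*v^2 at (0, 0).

Type A_{7}, Milnor number mu = 7.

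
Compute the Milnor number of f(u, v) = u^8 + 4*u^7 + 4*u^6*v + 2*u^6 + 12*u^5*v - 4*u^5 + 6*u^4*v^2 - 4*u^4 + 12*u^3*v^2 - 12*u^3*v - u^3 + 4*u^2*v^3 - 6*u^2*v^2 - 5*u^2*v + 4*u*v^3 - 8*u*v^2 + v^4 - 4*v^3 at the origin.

5

The Hessian of f at 0 has rank 0. Corank 2; j^3 = -(u + v)*(u + 2*v)^2 has shape L^2 M (L != M), so D-series; mu = 5 gives D_5.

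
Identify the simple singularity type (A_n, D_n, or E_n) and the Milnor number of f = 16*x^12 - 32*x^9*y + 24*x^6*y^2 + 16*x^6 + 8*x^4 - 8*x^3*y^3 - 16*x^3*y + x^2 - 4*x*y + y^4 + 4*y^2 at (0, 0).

Type A_{3}, Milnor number mu = 3.

The Hessian of f at 0 has rank 1. Corank 1: A-series; mu = 3 gives A_3.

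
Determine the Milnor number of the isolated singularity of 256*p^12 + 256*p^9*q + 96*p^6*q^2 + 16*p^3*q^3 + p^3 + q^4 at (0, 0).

6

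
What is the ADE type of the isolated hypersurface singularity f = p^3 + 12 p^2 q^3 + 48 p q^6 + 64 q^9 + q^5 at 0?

E_{8}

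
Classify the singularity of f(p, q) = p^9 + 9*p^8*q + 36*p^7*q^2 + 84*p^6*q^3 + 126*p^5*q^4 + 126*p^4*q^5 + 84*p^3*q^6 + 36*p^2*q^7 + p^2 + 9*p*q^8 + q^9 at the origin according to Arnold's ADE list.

A8

The Hessian of f at 0 is [[2, 0], [0, 0]] with rank 1, so corank 1. A Groebner basis of the Jacobian ideal J(f) in C{p,q} is {q^8, p}; counting standard monomials gives mu = 8. Corank 1: A-series; mu = 8 gives A_8.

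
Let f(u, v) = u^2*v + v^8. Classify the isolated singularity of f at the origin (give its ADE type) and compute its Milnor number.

The Hessian of f at 0 has rank 0. Corank 2; j^3 = u^2*v has shape L^2 M (L != M), so D-series; mu = 9 gives D_9.

Type D_9, Milnor number mu = 9.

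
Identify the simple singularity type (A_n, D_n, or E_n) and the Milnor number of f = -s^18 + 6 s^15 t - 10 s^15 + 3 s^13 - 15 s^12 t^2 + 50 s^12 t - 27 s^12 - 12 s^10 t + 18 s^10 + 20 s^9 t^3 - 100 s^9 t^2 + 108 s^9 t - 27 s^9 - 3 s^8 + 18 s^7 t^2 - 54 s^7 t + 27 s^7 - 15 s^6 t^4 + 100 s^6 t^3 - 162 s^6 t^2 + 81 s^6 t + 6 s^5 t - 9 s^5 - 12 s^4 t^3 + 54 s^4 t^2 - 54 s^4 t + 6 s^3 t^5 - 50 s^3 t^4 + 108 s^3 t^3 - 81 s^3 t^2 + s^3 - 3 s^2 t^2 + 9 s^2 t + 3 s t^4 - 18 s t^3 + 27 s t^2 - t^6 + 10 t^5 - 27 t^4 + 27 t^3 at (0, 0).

Type E8, Milnor number mu = 8.

The Hessian of f at 0 is [[0, 0], [0, 0]] with rank 0, so corank 2. A Groebner basis of the Jacobian ideal J(f) in C{s,t} is {s^2/162 + s*t^3 - s*t^2/81 + s*t/27 - t^3/27 + t^2/18, t^4, s^3 - s^2/9 - 241*s*t^2/9 - 2*s*t/3 - 160*t^3/3 - t^2, s^2*t + s^2/81 + 484*s*t^2/81 + 2*s*t/27 + 241*t^3/27 + t^2/9}; counting standard monomials gives mu = 8. Corank 2; j^3 = (s + 3*t)^3 is a perfect cube, so E-series; the 5-jet and mu = 8 give E_8.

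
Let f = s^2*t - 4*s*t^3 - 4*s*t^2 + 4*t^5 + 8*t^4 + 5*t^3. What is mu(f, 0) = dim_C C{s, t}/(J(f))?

The Hessian of f at 0 is [[0, 0], [0, 0]] with rank 0, so corank 2. A Groebner basis of the Jacobian ideal J(f) in C{s,t} is {t^3, s^2 - t^2, s*t - 2*t^2}; counting standard monomials gives mu = 4. Corank 2; j^3 = t*(s^2 - 4*s*t + 5*t^2) splits into three distinct lines over C (the quadratic factor has nonzero discriminant), so D_4.

4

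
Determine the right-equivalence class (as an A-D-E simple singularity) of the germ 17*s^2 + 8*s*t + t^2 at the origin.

The Hessian of f at 0 is [[34, 8], [8, 2]] with rank 2, so corank 0. A Groebner basis of the Jacobian ideal J(f) in C{s,t} is {s, t}; counting standard monomials gives mu = 1. Corank 0: nondegenerate Morse point, so A_1.

A1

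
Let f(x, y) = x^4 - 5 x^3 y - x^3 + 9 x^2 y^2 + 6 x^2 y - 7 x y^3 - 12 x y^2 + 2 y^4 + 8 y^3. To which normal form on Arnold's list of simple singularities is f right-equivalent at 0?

The Hessian of f at 0 has rank 0. Corank 2; j^3 = -(x - 2*y)^3 is a perfect cube, so E-series; the 4-jet and mu = 7 give E_7.

E_{7}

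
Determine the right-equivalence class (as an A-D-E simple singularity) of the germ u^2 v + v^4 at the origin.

D_5

The Hessian of f at 0 is [[0, 0], [0, 0]] with rank 0, so corank 2. A Groebner basis of the Jacobian ideal J(f) in C{u,v} is {u^3, u^2/4 + v^3, u*v}; counting standard monomials gives mu = 5. Corank 2; j^3 = u^2*v has shape L^2 M (L != M), so D-series; mu = 5 gives D_5.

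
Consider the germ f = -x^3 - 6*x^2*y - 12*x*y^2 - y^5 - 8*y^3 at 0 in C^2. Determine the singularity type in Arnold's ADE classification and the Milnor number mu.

The Hessian of f at 0 has rank 0. Corank 2; j^3 = -(x + 2*y)^3 is a perfect cube, so E-series; the 5-jet and mu = 8 give E_8.

Type E_8, Milnor number mu = 8.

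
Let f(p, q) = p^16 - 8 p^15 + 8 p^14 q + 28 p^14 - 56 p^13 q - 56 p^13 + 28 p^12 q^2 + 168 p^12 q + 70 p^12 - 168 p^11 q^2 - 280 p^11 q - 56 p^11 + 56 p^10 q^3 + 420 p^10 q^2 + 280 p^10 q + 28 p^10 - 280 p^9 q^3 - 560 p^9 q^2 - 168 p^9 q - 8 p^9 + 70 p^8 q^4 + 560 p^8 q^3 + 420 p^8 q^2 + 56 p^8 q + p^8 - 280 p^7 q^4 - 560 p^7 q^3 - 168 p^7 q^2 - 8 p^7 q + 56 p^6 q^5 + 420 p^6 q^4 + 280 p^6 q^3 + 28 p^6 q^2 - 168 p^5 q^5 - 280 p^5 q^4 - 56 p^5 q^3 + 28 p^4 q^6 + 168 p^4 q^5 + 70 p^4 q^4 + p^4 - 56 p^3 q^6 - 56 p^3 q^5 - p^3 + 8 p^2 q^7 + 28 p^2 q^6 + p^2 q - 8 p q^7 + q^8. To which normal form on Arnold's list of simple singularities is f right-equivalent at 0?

D_9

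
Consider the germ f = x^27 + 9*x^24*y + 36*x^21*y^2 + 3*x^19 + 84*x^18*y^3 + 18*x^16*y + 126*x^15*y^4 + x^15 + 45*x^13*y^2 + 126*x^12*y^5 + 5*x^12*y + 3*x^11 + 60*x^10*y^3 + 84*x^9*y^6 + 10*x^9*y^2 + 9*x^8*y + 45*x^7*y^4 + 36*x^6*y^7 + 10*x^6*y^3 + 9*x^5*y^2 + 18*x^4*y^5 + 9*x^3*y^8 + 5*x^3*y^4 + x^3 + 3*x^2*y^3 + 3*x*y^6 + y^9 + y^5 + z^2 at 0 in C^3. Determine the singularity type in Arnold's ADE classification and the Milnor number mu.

Type E_{8}, Milnor number mu = 8.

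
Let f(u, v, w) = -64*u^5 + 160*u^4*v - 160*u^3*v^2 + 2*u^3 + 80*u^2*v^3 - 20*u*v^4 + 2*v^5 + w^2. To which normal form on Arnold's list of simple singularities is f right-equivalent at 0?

E8

The Hessian of f at 0 has rank 1. Corank 2; j^3 = 2*u^3 is a perfect cube, so E-series; the 5-jet and mu = 8 give E_8.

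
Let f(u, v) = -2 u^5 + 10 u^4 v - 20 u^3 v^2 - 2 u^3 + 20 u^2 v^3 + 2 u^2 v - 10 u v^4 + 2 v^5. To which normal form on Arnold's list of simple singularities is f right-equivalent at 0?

The Hessian of f at 0 is [[0, 0], [0, 0]] with rank 0, so corank 2. A Groebner basis of the Jacobian ideal J(f) in C{u,v} is {u*v/5 + v^4, u*v^2, u^2 - u*v}; counting standard monomials gives mu = 6. Corank 2; j^3 = -2*u^2*(u - v) has shape L^2 M (L != M), so D-series; mu = 6 gives D_6.

D_6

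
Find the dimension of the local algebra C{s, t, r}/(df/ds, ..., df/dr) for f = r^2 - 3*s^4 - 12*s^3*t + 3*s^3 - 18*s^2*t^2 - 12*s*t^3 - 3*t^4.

6

The Hessian of f at 0 is [[0, 0, 0], [0, 0, 0], [0, 0, 2]] with rank 1, so corank 2. A Groebner basis of the Jacobian ideal J(f) in C{s,t,r} is {t^4, s*t^2 + t^3/3, s^2, r}; counting standard monomials gives mu = 6. Corank 2; j^3 = 3*s^3 is a perfect cube, so E-series; the 4-jet and mu = 6 give E_6.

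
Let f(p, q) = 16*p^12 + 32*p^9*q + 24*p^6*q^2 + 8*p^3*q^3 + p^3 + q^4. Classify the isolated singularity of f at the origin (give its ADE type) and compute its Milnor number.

The Hessian of f at 0 has rank 0. Corank 2; j^3 = p^3 is a perfect cube, so E-series; the 4-jet and mu = 6 give E_6.

Type E6, Milnor number mu = 6.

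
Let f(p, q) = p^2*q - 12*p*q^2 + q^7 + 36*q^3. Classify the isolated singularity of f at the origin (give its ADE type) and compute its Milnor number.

Type D_{8}, Milnor number mu = 8.

The Hessian of f at 0 has rank 0. Corank 2; j^3 = q*(p - 6*q)^2 has shape L^2 M (L != M), so D-series; mu = 8 gives D_8.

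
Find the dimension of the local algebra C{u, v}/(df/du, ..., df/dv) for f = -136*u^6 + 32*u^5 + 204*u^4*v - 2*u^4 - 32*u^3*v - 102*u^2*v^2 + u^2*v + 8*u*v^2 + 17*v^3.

4

The Hessian of f at 0 has rank 0. Corank 2; j^3 = v*(u^2 + 8*u*v + 17*v^2) splits into three distinct lines over C (the quadratic factor has nonzero discriminant), so D_4.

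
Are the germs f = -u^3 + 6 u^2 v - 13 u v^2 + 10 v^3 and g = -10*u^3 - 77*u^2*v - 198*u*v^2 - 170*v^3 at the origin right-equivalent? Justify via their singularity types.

The Hessian of f at 0 is [[0, 0], [0, 0]] with rank 0, so corank 2. A Groebner basis of the Jacobian ideal J(f) in C{u,v} is {v^3, u^2 - 11*v^2/3, u*v - 2*v^2}; counting standard monomials gives mu = 4. Corank 2; j^3 = -(u - 2*v)*(u^2 - 4*u*v + 5*v^2) splits into three distinct lines over C (the quadratic factor has nonzero discriminant), so D_4. The Hessian of g at 0 is [[0, 0], [0, 0]] with rank 0, so corank 2. A Groebner basis of the Jacobian ideal J(g) in C{u,v} is {v^3, u^2 - 6*v^2, u*v + 27*v^2/11}; counting standard monomials gives mu = 4. Corank 2; j^3 = -(2*u + 5*v)*(5*u^2 + 26*u*v + 34*v^2) splits into three distinct lines over C (the quadratic factor has nonzero discriminant), so D_4. Both have type D_4, hence right-equivalent.

Yes.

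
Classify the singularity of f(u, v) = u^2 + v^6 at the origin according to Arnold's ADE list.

A_{5}

The Hessian of f at 0 has rank 1. Corank 1: A-series; mu = 5 gives A_5.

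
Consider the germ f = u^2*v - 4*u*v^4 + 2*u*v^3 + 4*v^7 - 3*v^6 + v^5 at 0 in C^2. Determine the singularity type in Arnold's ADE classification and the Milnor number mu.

The Hessian of f at 0 has rank 0. Corank 2; j^3 = u^2*v has shape L^2 M (L != M), so D-series; mu = 7 gives D_7.

Type D7, Milnor number mu = 7.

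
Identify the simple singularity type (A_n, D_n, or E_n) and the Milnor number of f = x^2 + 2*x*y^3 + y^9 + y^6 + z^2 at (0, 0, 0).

Type A8, Milnor number mu = 8.

The Hessian of f at 0 has rank 2. Corank 1: A-series; mu = 8 gives A_8.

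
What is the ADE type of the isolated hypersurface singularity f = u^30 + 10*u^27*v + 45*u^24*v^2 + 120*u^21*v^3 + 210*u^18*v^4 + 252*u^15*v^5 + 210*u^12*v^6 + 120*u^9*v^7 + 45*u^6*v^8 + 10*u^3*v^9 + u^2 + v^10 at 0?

A9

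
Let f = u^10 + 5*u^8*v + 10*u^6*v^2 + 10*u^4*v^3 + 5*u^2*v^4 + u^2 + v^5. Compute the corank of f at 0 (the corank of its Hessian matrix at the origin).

1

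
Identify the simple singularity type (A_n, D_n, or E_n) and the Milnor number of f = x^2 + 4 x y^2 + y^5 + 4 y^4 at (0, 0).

Type A_4, Milnor number mu = 4.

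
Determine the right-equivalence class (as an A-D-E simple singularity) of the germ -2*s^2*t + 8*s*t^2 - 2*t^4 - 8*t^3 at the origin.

D_5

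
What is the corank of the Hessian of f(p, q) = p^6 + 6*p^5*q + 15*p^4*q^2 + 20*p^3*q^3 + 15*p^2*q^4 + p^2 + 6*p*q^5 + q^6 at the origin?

1

Hessian at 0 has rank 1.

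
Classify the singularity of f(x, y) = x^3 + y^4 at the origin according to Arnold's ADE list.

E_{6}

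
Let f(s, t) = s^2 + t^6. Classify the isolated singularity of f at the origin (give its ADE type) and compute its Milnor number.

The Hessian of f at 0 has rank 1. Corank 1: A-series; mu = 5 gives A_5.

Type A_5, Milnor number mu = 5.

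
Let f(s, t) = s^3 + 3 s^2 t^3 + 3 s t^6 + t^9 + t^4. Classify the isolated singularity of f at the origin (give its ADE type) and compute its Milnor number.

The Hessian of f at 0 has rank 0. Corank 2; j^3 = s^3 is a perfect cube, so E-series; the 4-jet and mu = 6 give E_6.

Type E_6, Milnor number mu = 6.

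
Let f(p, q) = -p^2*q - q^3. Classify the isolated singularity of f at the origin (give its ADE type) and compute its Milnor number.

Type D_4, Milnor number mu = 4.

The Hessian of f at 0 has rank 0. Corank 2; j^3 = -q*(p^2 + q^2) splits into three distinct lines over C (the quadratic factor has nonzero discriminant), so D_4.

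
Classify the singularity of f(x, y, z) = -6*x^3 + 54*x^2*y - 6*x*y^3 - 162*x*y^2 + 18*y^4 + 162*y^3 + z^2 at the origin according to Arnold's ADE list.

E_{7}

The Hessian of f at 0 is [[0, 0, 0], [0, 0, 0], [0, 0, 2]] with rank 1, so corank 2. A Groebner basis of the Jacobian ideal J(f) in C{x,y,z} is {x^3 - 9*x^2*y - 162*x^2 + 972*x*y - 1458*y^2, 9*x^2 + x*y^2 - 54*x*y + 81*y^2, 3*x^2 - 18*x*y + y^3 + 27*y^2, z}; counting standard monomials gives mu = 7. Corank 2; j^3 = -6*(x - 3*y)^3 is a perfect cube, so E-series; the 4-jet and mu = 7 give E_7.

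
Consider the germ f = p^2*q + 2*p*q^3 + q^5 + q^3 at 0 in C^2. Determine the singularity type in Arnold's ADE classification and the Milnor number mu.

Type D4, Milnor number mu = 4.

The Hessian of f at 0 is [[0, 0], [0, 0]] with rank 0, so corank 2. A Groebner basis of the Jacobian ideal J(f) in C{p,q} is {q^3, p^2 + 3*q^2, p*q}; counting standard monomials gives mu = 4. Corank 2; j^3 = q*(p^2 + q^2) splits into three distinct lines over C (the quadratic factor has nonzero discriminant), so D_4.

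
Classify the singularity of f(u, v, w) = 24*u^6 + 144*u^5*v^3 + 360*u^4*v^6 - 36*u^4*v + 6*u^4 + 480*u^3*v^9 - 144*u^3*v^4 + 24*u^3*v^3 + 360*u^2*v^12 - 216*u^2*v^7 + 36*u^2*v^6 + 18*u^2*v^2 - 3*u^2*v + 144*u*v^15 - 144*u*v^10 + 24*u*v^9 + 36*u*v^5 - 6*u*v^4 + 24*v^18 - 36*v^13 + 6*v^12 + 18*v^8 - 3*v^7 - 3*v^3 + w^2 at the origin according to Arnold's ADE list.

D4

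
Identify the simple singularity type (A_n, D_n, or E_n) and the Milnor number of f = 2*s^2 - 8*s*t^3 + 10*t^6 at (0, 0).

Type A_{5}, Milnor number mu = 5.

The Hessian of f at 0 is [[4, 0], [0, 0]] with rank 1, so corank 1. A Groebner basis of the Jacobian ideal J(f) in C{s,t} is {s*t^2, -s/2 + t^3, s^2}; counting standard monomials gives mu = 5. Corank 1: A-series; mu = 5 gives A_5.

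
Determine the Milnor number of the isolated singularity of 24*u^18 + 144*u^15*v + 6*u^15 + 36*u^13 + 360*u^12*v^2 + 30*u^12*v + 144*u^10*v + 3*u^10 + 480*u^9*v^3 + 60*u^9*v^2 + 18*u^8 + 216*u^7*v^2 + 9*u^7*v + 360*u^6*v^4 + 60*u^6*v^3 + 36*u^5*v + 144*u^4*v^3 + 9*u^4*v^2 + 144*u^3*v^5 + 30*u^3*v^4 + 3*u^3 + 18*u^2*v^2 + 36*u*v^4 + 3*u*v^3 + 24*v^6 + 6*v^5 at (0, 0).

7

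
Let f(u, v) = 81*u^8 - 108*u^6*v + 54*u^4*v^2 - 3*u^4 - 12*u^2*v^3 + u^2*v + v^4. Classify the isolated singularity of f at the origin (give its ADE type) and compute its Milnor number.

Type D_{5}, Milnor number mu = 5.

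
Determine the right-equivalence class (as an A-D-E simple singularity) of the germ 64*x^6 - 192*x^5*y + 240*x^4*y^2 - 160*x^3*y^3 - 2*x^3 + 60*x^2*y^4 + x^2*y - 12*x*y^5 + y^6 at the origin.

The Hessian of f at 0 has rank 0. Corank 2; j^3 = -x^2*(2*x - y) has shape L^2 M (L != M), so D-series; mu = 7 gives D_7.

D7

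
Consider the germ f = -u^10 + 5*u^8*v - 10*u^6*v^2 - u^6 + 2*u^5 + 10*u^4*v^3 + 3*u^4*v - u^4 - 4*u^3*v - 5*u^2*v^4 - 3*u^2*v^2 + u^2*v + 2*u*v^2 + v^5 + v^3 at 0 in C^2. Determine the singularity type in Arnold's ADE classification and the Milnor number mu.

Type D_6, Milnor number mu = 6.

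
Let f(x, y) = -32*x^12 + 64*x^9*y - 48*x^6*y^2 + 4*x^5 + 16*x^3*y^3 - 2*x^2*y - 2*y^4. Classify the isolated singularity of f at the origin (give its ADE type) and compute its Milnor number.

Type D5, Milnor number mu = 5.

The Hessian of f at 0 has rank 0. Corank 2; j^3 = -2*x^2*y has shape L^2 M (L != M), so D-series; mu = 5 gives D_5.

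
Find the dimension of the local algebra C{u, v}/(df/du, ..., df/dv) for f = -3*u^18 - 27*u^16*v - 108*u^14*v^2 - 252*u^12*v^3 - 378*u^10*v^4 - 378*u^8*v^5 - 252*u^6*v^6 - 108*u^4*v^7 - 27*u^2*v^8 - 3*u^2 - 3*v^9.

8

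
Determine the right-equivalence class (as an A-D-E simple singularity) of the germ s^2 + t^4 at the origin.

A_3

The Hessian of f at 0 is [[2, 0], [0, 0]] with rank 1, so corank 1. A Groebner basis of the Jacobian ideal J(f) in C{s,t} is {t^3, s}; counting standard monomials gives mu = 3. Corank 1: A-series; mu = 3 gives A_3.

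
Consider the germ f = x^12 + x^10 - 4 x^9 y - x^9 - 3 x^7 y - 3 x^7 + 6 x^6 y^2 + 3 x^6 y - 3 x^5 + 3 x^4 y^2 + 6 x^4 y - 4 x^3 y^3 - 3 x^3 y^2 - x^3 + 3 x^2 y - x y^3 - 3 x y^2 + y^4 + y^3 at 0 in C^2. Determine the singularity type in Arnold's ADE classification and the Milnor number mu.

Type E7, Milnor number mu = 7.

The Hessian of f at 0 is [[0, 0], [0, 0]] with rank 0, so corank 2. A Groebner basis of the Jacobian ideal J(f) in C{x,y} is {x^3 - 3*x^2*y - 6*x^2 + 12*x*y - 6*y^2, 3*x^2 + x*y^2 - 6*x*y + 3*y^2, 3*x^2 - 6*x*y + y^3 + 3*y^2}; counting standard monomials gives mu = 7. Corank 2; j^3 = -(x - y)^3 is a perfect cube, so E-series; the 4-jet and mu = 7 give E_7.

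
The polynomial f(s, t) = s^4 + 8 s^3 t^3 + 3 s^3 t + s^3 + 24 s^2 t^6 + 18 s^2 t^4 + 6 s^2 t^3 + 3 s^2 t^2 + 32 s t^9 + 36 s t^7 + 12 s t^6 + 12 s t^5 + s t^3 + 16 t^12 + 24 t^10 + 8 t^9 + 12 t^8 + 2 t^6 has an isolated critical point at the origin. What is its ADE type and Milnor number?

Type E7, Milnor number mu = 7.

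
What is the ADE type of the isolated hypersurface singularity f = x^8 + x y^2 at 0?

D9

The Hessian of f at 0 has rank 0. Corank 2; j^3 = x*y^2 has shape L^2 M (L != M), so D-series; mu = 9 gives D_9.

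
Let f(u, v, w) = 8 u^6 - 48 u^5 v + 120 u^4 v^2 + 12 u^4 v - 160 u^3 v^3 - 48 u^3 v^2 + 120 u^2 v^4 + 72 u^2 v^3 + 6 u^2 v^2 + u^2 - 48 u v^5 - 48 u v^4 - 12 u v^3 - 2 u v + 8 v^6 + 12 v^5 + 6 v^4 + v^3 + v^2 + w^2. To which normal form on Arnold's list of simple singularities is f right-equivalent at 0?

A2

The Hessian of f at 0 has rank 2. Corank 1: A-series; mu = 2 gives A_2.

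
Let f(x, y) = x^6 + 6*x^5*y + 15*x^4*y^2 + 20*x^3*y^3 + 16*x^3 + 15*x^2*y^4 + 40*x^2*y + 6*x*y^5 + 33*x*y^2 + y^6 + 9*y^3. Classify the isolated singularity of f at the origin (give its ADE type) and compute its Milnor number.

The Hessian of f at 0 is [[0, 0], [0, 0]] with rank 0, so corank 2. A Groebner basis of the Jacobian ideal J(f) in C{x,y} is {-2048*x*y/3 + y^5 - 512*y^2, x*y^2 + 3*y^3/4, x^2 + 7*x*y/4 + 3*y^2/4}; counting standard monomials gives mu = 7. Corank 2; j^3 = (x + y)*(4*x + 3*y)^2 has shape L^2 M (L != M), so D-series; mu = 7 gives D_7.

Type D7, Milnor number mu = 7.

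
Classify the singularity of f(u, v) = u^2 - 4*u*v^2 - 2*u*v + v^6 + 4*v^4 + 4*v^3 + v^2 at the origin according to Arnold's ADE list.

A_5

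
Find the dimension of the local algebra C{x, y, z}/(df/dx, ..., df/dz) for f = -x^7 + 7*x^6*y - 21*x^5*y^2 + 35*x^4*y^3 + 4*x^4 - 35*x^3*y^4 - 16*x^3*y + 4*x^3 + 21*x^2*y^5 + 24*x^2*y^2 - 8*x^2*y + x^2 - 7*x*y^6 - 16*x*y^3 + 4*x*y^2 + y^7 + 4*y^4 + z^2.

The Hessian of f at 0 is [[2, 0, 0], [0, 0, 0], [0, 0, 2]] with rank 2, so corank 1. A Groebner basis of the Jacobian ideal J(f) in C{x,y,z} is {7*x*y/6 - 5*x/24 + y^4 + 2*y^3/3 - 5*y^2/12, x*y^2 - 2*x*y/3 + x/12 - 2*y^3/3 + y^2/6, x^2 - 2*x*y + x/2 + y^2, z}; counting standard monomials gives mu = 6. Corank 1: A-series; mu = 6 gives A_6.

6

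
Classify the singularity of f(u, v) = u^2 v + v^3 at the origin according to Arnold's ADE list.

D4

The Hessian of f at 0 is [[0, 0], [0, 0]] with rank 0, so corank 2. A Groebner basis of the Jacobian ideal J(f) in C{u,v} is {v^3, u^2 + 3*v^2, u*v}; counting standard monomials gives mu = 4. Corank 2; j^3 = v*(u^2 + v^2) splits into three distinct lines over C (the quadratic factor has nonzero discriminant), so D_4.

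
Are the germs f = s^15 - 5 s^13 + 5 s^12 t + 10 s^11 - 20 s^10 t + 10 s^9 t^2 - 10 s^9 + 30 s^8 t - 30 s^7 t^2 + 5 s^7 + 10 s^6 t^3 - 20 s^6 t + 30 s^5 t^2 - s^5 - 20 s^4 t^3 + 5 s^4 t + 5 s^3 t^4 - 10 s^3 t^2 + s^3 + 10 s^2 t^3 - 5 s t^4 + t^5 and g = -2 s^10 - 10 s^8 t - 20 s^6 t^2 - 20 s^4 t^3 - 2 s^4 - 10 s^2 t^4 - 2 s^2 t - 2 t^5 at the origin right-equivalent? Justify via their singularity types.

The Hessian of f at 0 has rank 0. Corank 2; j^3 = s^3 is a perfect cube, so E-series; the 5-jet and mu = 8 give E_8. The Hessian of g at 0 has rank 0. Corank 2; j^3 = -2*s^2*t has shape L^2 M (L != M), so D-series; mu = 6 gives D_6. f is E_8 but g is D_6, hence not right-equivalent.

No.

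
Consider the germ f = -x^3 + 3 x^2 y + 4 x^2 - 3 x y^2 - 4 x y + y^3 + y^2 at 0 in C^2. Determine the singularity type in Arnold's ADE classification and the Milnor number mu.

Type A2, Milnor number mu = 2.

The Hessian of f at 0 is [[8, -4], [-4, 2]] with rank 1, so corank 1. A Groebner basis of the Jacobian ideal J(f) in C{x,y} is {y^2, x - y/2}; counting standard monomials gives mu = 2. Corank 1: A-series; mu = 2 gives A_2.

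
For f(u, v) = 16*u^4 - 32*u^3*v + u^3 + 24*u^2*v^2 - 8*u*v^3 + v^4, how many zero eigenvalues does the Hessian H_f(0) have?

2

The Hessian at 0 is [[0, 0], [0, 0]] of rank 0; hence corank 2.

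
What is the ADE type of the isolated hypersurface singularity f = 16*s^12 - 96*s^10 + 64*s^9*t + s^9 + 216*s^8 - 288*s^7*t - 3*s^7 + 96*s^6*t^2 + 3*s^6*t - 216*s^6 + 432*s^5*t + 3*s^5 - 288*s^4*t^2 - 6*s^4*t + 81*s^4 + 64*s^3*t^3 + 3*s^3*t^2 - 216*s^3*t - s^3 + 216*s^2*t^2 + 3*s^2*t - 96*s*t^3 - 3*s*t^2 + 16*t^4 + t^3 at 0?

The Hessian of f at 0 is [[0, 0], [0, 0]] with rank 0, so corank 2. A Groebner basis of the Jacobian ideal J(f) in C{s,t} is {t^4, s*t^2 - 8*t^3/9, s^2 - 2*s*t + t^2}; counting standard monomials gives mu = 6. Corank 2; j^3 = -(s - t)^3 is a perfect cube, so E-series; the 4-jet and mu = 6 give E_6.

E_6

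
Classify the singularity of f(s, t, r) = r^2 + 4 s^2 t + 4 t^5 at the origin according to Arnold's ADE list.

D6

The Hessian of f at 0 has rank 1. Corank 2; j^3 = 4*s^2*t has shape L^2 M (L != M), so D-series; mu = 6 gives D_6.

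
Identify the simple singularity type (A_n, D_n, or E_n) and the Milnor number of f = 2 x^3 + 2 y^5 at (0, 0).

Type E_{8}, Milnor number mu = 8.

The Hessian of f at 0 has rank 0. Corank 2; j^3 = 2*x^3 is a perfect cube, so E-series; the 5-jet and mu = 8 give E_8.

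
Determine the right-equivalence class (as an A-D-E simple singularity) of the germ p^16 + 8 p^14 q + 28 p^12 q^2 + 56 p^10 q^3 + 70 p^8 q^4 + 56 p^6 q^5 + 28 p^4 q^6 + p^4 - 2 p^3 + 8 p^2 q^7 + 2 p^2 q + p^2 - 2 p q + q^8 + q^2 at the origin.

A_7

The Hessian of f at 0 has rank 1. Corank 1: A-series; mu = 7 gives A_7.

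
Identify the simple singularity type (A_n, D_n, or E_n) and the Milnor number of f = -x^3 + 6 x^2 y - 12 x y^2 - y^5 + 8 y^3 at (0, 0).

Type E_8, Milnor number mu = 8.

The Hessian of f at 0 is [[0, 0], [0, 0]] with rank 0, so corank 2. A Groebner basis of the Jacobian ideal J(f) in C{x,y} is {y^4, x^2 - 4*x*y + 4*y^2}; counting standard monomials gives mu = 8. Corank 2; j^3 = -(x - 2*y)^3 is a perfect cube, so E-series; the 5-jet and mu = 8 give E_8.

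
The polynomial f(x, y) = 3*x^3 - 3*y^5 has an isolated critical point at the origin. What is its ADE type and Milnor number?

Type E_8, Milnor number mu = 8.

The Hessian of f at 0 is [[0, 0], [0, 0]] with rank 0, so corank 2. A Groebner basis of the Jacobian ideal J(f) in C{x,y} is {y^4, x^2}; counting standard monomials gives mu = 8. Corank 2; j^3 = 3*x^3 is a perfect cube, so E-series; the 5-jet and mu = 8 give E_8.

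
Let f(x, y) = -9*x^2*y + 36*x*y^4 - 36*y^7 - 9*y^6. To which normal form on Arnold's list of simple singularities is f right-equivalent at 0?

The Hessian of f at 0 has rank 0. Corank 2; j^3 = -9*x^2*y has shape L^2 M (L != M), so D-series; mu = 7 gives D_7.

D7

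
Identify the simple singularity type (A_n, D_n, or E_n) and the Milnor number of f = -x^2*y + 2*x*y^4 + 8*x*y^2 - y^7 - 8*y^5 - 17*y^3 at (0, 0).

Type D_4, Milnor number mu = 4.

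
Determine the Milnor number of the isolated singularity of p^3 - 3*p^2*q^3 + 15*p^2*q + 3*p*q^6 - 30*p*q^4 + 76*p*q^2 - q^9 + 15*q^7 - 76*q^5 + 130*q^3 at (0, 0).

The Hessian of f at 0 has rank 0. Corank 2; j^3 = (p + 5*q)*(p^2 + 10*p*q + 26*q^2) splits into three distinct lines over C (the quadratic factor has nonzero discriminant), so D_4.

4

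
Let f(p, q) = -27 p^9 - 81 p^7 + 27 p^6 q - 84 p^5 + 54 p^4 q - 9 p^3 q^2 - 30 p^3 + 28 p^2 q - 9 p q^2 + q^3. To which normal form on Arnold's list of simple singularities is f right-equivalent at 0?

D_4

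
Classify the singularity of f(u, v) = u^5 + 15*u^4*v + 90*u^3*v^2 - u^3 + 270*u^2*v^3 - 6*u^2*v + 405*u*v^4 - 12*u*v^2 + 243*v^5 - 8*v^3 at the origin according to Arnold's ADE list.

E8

The Hessian of f at 0 is [[0, 0], [0, 0]] with rank 0, so corank 2. A Groebner basis of the Jacobian ideal J(f) in C{u,v} is {v^5, u*v^3 + 9*v^4/4, u^2 + 4*u*v + 4*v^2}; counting standard monomials gives mu = 8. Corank 2; j^3 = -(u + 2*v)^3 is a perfect cube, so E-series; the 5-jet and mu = 8 give E_8.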